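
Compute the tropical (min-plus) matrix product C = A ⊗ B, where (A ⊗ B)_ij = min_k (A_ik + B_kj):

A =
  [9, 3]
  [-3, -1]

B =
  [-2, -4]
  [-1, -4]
A ⊗ B =
  [2, -1]
  [-5, -7]

Apply the min-plus product entry-by-entry:
  C[0][0] = min over k of (A[0][0] + B[0][0] = 9 + -2 = 7, A[0][1] + B[1][0] = 3 + -1 = 2) = 2 (attained at k = 1)
  C[0][1] = min over k of (A[0][0] + B[0][1] = 9 + -4 = 5, A[0][1] + B[1][1] = 3 + -4 = -1) = -1 (attained at k = 1)
  C[1][0] = min over k of (A[1][0] + B[0][0] = -3 + -2 = -5, A[1][1] + B[1][0] = -1 + -1 = -2) = -5 (attained at k = 0)
  C[1][1] = min over k of (A[1][0] + B[0][1] = -3 + -4 = -7, A[1][1] + B[1][1] = -1 + -4 = -5) = -7 (attained at k = 0)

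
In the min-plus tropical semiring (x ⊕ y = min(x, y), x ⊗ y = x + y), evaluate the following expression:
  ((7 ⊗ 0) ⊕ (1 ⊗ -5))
((7 ⊗ 0) ⊕ (1 ⊗ -5)) = -4

Expand innermost to outermost. Recall ⊕ takes the minimum of its arguments and ⊗ takes their sum. Working out the expression ((7 ⊗ 0) ⊕ (1 ⊗ -5)) gives -4.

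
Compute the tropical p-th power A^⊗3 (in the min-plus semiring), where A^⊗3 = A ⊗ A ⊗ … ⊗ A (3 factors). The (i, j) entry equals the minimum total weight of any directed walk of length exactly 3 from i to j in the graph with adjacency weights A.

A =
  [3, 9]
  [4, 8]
A^⊗3 =
  [9, 15]
  [10, 16]

Each entry (A^⊗3)_ij equals the minimum over all length-3 walks i = v_0 → v_1 → … → v_3 = j of Σ_t A[v_t][v_{t+1}]. For example, for (i, j) = (0, 1) we minimise over 4 possible intermediate vertex sequences; the minimum is 15, attained along the walk 0 → 0 → 0 → 1.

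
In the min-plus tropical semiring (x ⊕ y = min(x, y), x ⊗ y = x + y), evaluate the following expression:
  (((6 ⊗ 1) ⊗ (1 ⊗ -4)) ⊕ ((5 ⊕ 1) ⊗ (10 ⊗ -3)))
(((6 ⊗ 1) ⊗ (1 ⊗ -4)) ⊕ ((5 ⊕ 1) ⊗ (10 ⊗ -3))) = 4

Expand innermost to outermost. Recall ⊕ takes the minimum of its arguments and ⊗ takes their sum. Working out the expression (((6 ⊗ 1) ⊗ (1 ⊗ -4)) ⊕ ((5 ⊕ 1) ⊗ (10 ⊗ -3))) gives 4.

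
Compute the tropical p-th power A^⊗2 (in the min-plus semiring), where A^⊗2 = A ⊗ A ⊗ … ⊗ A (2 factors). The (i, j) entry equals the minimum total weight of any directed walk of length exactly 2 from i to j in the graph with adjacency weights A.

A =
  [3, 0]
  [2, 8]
A^⊗2 =
  [2, 3]
  [5, 2]

Each entry (A^⊗2)_ij equals the minimum over all length-2 walks i = v_0 → v_1 → … → v_2 = j of Σ_t A[v_t][v_{t+1}]. For example, for (i, j) = (0, 1) we minimise over 2 possible intermediate vertex sequences; the minimum is 3, attained along the walk 0 → 0 → 1.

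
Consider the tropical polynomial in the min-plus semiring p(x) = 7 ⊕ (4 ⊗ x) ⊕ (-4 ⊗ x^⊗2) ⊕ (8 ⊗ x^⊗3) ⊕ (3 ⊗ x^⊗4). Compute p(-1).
p(-1) = -6

A tropical monomial a ⊗ x^⊗i evaluates to a + i · x. Evaluating each term at x = -1:
  Term 0 contributes 7 + 0 · -1 = 7
  Term 1 contributes 4 + 1 · -1 = 3
  Term 2 contributes -4 + 2 · -1 = -6
  Term 3 contributes 8 + 3 · -1 = 5
  Term 4 contributes 3 + 4 · -1 = -1
p(-1) = ⊕ of these = min[7, 3, -6, 5, -1] = -6.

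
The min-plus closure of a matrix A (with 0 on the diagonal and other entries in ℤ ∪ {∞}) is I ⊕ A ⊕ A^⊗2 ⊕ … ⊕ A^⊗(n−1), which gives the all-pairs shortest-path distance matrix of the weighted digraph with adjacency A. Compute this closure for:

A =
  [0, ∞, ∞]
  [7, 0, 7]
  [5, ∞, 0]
Closure =
  [0, ∞, ∞]
  [7, 0, 7]
  [5, ∞, 0]

This is the Floyd-Warshall all-pairs shortest-path computation. For each intermediate vertex k = 0, 1, …, 2, update dist[i][j] ← min(dist[i][j], dist[i][k] + dist[k][j]). The final matrix gives, for each (i, j), the minimum total weight of any directed path from i to j (possibly empty when i = j).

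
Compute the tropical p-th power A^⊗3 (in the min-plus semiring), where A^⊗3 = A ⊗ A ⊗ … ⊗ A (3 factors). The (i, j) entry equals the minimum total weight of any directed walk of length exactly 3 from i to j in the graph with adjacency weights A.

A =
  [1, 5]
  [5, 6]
A^⊗3 =
  [3, 7]
  [7, 11]

Each entry (A^⊗3)_ij equals the minimum over all length-3 walks i = v_0 → v_1 → … → v_3 = j of Σ_t A[v_t][v_{t+1}]. For example, for (i, j) = (0, 1) we minimise over 4 possible intermediate vertex sequences; the minimum is 7, attained along the walk 0 → 0 → 0 → 1.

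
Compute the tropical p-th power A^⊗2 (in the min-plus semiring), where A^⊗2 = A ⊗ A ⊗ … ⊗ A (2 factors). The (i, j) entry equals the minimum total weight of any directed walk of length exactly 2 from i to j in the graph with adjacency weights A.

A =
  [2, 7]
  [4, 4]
A^⊗2 =
  [4, 9]
  [6, 8]

Each entry (A^⊗2)_ij equals the minimum over all length-2 walks i = v_0 → v_1 → … → v_2 = j of Σ_t A[v_t][v_{t+1}]. For example, for (i, j) = (0, 1) we minimise over 2 possible intermediate vertex sequences; the minimum is 9, attained along the walk 0 → 0 → 1.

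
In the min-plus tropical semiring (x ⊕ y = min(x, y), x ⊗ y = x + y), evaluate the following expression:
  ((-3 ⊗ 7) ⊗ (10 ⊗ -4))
((-3 ⊗ 7) ⊗ (10 ⊗ -4)) = 10

Expand innermost to outermost. Recall ⊕ takes the minimum of its arguments and ⊗ takes their sum. Working out the expression ((-3 ⊗ 7) ⊗ (10 ⊗ -4)) gives 10.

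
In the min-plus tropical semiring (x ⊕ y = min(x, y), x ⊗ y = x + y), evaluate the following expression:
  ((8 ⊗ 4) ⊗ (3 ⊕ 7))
((8 ⊗ 4) ⊗ (3 ⊕ 7)) = 15

Expand innermost to outermost. Recall ⊕ takes the minimum of its arguments and ⊗ takes their sum. Working out the expression ((8 ⊗ 4) ⊗ (3 ⊕ 7)) gives 15.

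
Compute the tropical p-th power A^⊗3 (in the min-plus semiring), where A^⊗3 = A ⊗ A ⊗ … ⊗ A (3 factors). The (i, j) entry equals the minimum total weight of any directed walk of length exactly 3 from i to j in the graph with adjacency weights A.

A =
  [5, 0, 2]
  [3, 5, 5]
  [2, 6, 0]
A^⊗3 =
  [4, 3, 2]
  [6, 7, 5]
  [2, 2, 0]

Each entry (A^⊗3)_ij equals the minimum over all length-3 walks i = v_0 → v_1 → … → v_3 = j of Σ_t A[v_t][v_{t+1}]. For example, for (i, j) = (0, 2) we minimise over 9 possible intermediate vertex sequences; the minimum is 2, attained along the walk 0 → 2 → 2 → 2.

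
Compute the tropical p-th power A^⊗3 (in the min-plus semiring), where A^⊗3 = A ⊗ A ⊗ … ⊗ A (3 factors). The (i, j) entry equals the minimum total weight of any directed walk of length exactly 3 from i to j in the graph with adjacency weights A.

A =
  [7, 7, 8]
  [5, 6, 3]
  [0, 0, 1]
A^⊗3 =
  [9, 9, 10]
  [4, 4, 5]
  [2, 2, 3]

Each entry (A^⊗3)_ij equals the minimum over all length-3 walks i = v_0 → v_1 → … → v_3 = j of Σ_t A[v_t][v_{t+1}]. For example, for (i, j) = (0, 2) we minimise over 9 possible intermediate vertex sequences; the minimum is 10, attained along the walk 0 → 2 → 2 → 2.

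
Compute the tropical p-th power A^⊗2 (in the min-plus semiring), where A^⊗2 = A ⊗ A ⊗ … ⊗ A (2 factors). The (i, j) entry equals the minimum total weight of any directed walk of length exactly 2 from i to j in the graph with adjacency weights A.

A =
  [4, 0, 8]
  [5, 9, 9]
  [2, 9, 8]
A^⊗2 =
  [5, 4, 9]
  [9, 5, 13]
  [6, 2, 10]

Each entry (A^⊗2)_ij equals the minimum over all length-2 walks i = v_0 → v_1 → … → v_2 = j of Σ_t A[v_t][v_{t+1}]. For example, for (i, j) = (0, 2) we minimise over 3 possible intermediate vertex sequences; the minimum is 9, attained along the walk 0 → 1 → 2.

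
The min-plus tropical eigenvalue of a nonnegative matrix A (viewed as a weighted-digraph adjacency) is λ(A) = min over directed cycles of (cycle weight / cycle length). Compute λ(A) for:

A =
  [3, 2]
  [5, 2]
λ(A) = 2

Enumerate directed cycles and compute their means (weight / length). Sample:
  cycle 0 → 0: weight = 3, length = 1, mean = 3/1 ≈ 3.000
  cycle 1 → 1: weight = 2, length = 1, mean = 2/1 ≈ 2.000
  cycle 0 → 1 → 0: weight = 7, length = 2, mean = 7/2 ≈ 3.500
  cycle 1 → 0 → 1: weight = 7, length = 2, mean = 7/2 ≈ 3.500
Minimum mean = 2.000, attained e.g. along the cycle 1 → 1 with weight 2 and length 1. So λ(A) = 2/1 = 2.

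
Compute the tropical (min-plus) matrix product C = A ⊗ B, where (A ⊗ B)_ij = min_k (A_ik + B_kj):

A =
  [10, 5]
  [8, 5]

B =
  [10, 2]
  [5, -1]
A ⊗ B =
  [10, 4]
  [10, 4]

Apply the min-plus product entry-by-entry:
  C[0][0] = min over k of (A[0][0] + B[0][0] = 10 + 10 = 20, A[0][1] + B[1][0] = 5 + 5 = 10) = 10 (attained at k = 1)
  C[0][1] = min over k of (A[0][0] + B[0][1] = 10 + 2 = 12, A[0][1] + B[1][1] = 5 + -1 = 4) = 4 (attained at k = 1)
  C[1][0] = min over k of (A[1][0] + B[0][0] = 8 + 10 = 18, A[1][1] + B[1][0] = 5 + 5 = 10) = 10 (attained at k = 1)
  C[1][1] = min over k of (A[1][0] + B[0][1] = 8 + 2 = 10, A[1][1] + B[1][1] = 5 + -1 = 4) = 4 (attained at k = 1)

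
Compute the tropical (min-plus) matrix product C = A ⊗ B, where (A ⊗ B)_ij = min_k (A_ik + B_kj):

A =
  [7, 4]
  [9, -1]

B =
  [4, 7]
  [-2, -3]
A ⊗ B =
  [2, 1]
  [-3, -4]

Apply the min-plus product entry-by-entry:
  C[0][0] = min over k of (A[0][0] + B[0][0] = 7 + 4 = 11, A[0][1] + B[1][0] = 4 + -2 = 2) = 2 (attained at k = 1)
  C[0][1] = min over k of (A[0][0] + B[0][1] = 7 + 7 = 14, A[0][1] + B[1][1] = 4 + -3 = 1) = 1 (attained at k = 1)
  C[1][0] = min over k of (A[1][0] + B[0][0] = 9 + 4 = 13, A[1][1] + B[1][0] = -1 + -2 = -3) = -3 (attained at k = 1)
  C[1][1] = min over k of (A[1][0] + B[0][1] = 9 + 7 = 16, A[1][1] + B[1][1] = -1 + -3 = -4) = -4 (attained at k = 1)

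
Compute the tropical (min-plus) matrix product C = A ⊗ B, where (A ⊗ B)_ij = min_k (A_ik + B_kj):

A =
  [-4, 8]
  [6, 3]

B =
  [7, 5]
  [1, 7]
A ⊗ B =
  [3, 1]
  [4, 10]

Apply the min-plus product entry-by-entry:
  C[0][0] = min over k of (A[0][0] + B[0][0] = -4 + 7 = 3, A[0][1] + B[1][0] = 8 + 1 = 9) = 3 (attained at k = 0)
  C[0][1] = min over k of (A[0][0] + B[0][1] = -4 + 5 = 1, A[0][1] + B[1][1] = 8 + 7 = 15) = 1 (attained at k = 0)
  C[1][0] = min over k of (A[1][0] + B[0][0] = 6 + 7 = 13, A[1][1] + B[1][0] = 3 + 1 = 4) = 4 (attained at k = 1)
  C[1][1] = min over k of (A[1][0] + B[0][1] = 6 + 5 = 11, A[1][1] + B[1][1] = 3 + 7 = 10) = 10 (attained at k = 1)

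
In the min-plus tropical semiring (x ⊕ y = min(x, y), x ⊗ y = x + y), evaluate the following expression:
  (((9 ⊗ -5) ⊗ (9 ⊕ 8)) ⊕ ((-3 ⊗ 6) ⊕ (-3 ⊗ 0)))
(((9 ⊗ -5) ⊗ (9 ⊕ 8)) ⊕ ((-3 ⊗ 6) ⊕ (-3 ⊗ 0))) = -3

Expand innermost to outermost. Recall ⊕ takes the minimum of its arguments and ⊗ takes their sum. Working out the expression (((9 ⊗ -5) ⊗ (9 ⊕ 8)) ⊕ ((-3 ⊗ 6) ⊕ (-3 ⊗ 0))) gives -3.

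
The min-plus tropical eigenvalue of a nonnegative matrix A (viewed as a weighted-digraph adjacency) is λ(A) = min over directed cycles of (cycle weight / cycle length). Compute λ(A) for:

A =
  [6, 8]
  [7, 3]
λ(A) = 3

Enumerate directed cycles and compute their means (weight / length). Sample:
  cycle 0 → 0: weight = 6, length = 1, mean = 6/1 ≈ 6.000
  cycle 1 → 1: weight = 3, length = 1, mean = 3/1 ≈ 3.000
  cycle 0 → 1 → 0: weight = 15, length = 2, mean = 15/2 ≈ 7.500
  cycle 1 → 0 → 1: weight = 15, length = 2, mean = 15/2 ≈ 7.500
Minimum mean = 3.000, attained e.g. along the cycle 1 → 1 with weight 3 and length 1. So λ(A) = 3/1 = 3.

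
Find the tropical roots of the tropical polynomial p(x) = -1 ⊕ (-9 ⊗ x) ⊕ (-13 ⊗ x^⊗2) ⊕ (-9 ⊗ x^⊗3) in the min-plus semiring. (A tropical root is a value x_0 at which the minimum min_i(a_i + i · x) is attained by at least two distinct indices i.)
Roots: {-4, 4, 8}

Each tropical root is a break point of the lower envelope of the lines y = a_i + i · x (there are 4 lines, with slopes 0, 1, ..., 3). Only the lines that attain the minimum somewhere contribute to roots; other lines are dominated. Here the surviving (envelope) indices are i = 3, i = 2, i = 1, i = 0.
Intersections between consecutive envelope lines give the roots: for adjacent envelope indices i < j the intersection is x = (a_i − a_j) / (j − i). Reading off the sorted break points: {-4, 4, 8}.
Verification: at each break x_0, at least two indices attain the minimum of min_i(a_i + i · x_0).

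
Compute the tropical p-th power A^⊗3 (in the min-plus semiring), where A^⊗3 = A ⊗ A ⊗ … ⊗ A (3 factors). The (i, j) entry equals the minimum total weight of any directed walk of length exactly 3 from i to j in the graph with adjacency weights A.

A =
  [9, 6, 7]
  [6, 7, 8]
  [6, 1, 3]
A^⊗3 =
  [14, 11, 13]
  [15, 12, 14]
  [10, 7, 9]

Each entry (A^⊗3)_ij equals the minimum over all length-3 walks i = v_0 → v_1 → … → v_3 = j of Σ_t A[v_t][v_{t+1}]. For example, for (i, j) = (0, 2) we minimise over 9 possible intermediate vertex sequences; the minimum is 13, attained along the walk 0 → 2 → 2 → 2.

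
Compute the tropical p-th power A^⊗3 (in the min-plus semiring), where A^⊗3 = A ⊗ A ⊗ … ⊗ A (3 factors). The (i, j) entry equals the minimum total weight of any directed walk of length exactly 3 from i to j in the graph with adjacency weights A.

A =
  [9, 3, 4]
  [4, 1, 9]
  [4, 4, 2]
A^⊗3 =
  [8, 5, 8]
  [6, 3, 9]
  [8, 6, 6]

Each entry (A^⊗3)_ij equals the minimum over all length-3 walks i = v_0 → v_1 → … → v_3 = j of Σ_t A[v_t][v_{t+1}]. For example, for (i, j) = (0, 2) we minimise over 9 possible intermediate vertex sequences; the minimum is 8, attained along the walk 0 → 2 → 2 → 2.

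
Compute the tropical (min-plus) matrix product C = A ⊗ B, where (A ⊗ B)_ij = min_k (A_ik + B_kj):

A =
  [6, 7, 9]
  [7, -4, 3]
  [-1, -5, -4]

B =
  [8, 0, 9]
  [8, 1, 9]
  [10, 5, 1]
A ⊗ B =
  [14, 6, 10]
  [4, -3, 4]
  [3, -4, -3]

Apply the min-plus product entry-by-entry:
  C[0][0] = min over k of (A[0][0] + B[0][0] = 6 + 8 = 14, A[0][1] + B[1][0] = 7 + 8 = 15, A[0][2] + B[2][0] = 9 + 10 = 19) = 14 (attained at k = 0)
  C[0][1] = min over k of (A[0][0] + B[0][1] = 6 + 0 = 6, A[0][1] + B[1][1] = 7 + 1 = 8, A[0][2] + B[2][1] = 9 + 5 = 14) = 6 (attained at k = 0)
  C[0][2] = min over k of (A[0][0] + B[0][2] = 6 + 9 = 15, A[0][1] + B[1][2] = 7 + 9 = 16, A[0][2] + B[2][2] = 9 + 1 = 10) = 10 (attained at k = 2)
  C[1][0] = min over k of (A[1][0] + B[0][0] = 7 + 8 = 15, A[1][1] + B[1][0] = -4 + 8 = 4, A[1][2] + B[2][0] = 3 + 10 = 13) = 4 (attained at k = 1)
  C[1][1] = min over k of (A[1][0] + B[0][1] = 7 + 0 = 7, A[1][1] + B[1][1] = -4 + 1 = -3, A[1][2] + B[2][1] = 3 + 5 = 8) = -3 (attained at k = 1)
  C[1][2] = min over k of (A[1][0] + B[0][2] = 7 + 9 = 16, A[1][1] + B[1][2] = -4 + 9 = 5, A[1][2] + B[2][2] = 3 + 1 = 4) = 4 (attained at k = 2)
  C[2][0] = min over k of (A[2][0] + B[0][0] = -1 + 8 = 7, A[2][1] + B[1][0] = -5 + 8 = 3, A[2][2] + B[2][0] = -4 + 10 = 6) = 3 (attained at k = 1)
  C[2][1] = min over k of (A[2][0] + B[0][1] = -1 + 0 = -1, A[2][1] + B[1][1] = -5 + 1 = -4, A[2][2] + B[2][1] = -4 + 5 = 1) = -4 (attained at k = 1)
  C[2][2] = min over k of (A[2][0] + B[0][2] = -1 + 9 = 8, A[2][1] + B[1][2] = -5 + 9 = 4, A[2][2] + B[2][2] = -4 + 1 = -3) = -3 (attained at k = 2)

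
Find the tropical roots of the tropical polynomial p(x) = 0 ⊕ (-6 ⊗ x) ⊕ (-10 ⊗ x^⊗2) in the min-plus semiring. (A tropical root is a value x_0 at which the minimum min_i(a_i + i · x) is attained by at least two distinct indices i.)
Roots: {4, 6}

Each tropical root is a break point of the lower envelope of the lines y = a_i + i · x (there are 3 lines, with slopes 0, 1, ..., 2). Only the lines that attain the minimum somewhere contribute to roots; other lines are dominated. Here the surviving (envelope) indices are i = 2, i = 1, i = 0.
Intersections between consecutive envelope lines give the roots: for adjacent envelope indices i < j the intersection is x = (a_i − a_j) / (j − i). Reading off the sorted break points: {4, 6}.
Verification: at each break x_0, at least two indices attain the minimum of min_i(a_i + i · x_0).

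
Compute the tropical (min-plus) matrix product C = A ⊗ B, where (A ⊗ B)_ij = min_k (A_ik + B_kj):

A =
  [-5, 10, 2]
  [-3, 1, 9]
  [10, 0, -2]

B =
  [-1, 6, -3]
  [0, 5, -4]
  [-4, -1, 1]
A ⊗ B =
  [-6, 1, -8]
  [-4, 3, -6]
  [-6, -3, -4]

Apply the min-plus product entry-by-entry:
  C[0][0] = min over k of (A[0][0] + B[0][0] = -5 + -1 = -6, A[0][1] + B[1][0] = 10 + 0 = 10, A[0][2] + B[2][0] = 2 + -4 = -2) = -6 (attained at k = 0)
  C[0][1] = min over k of (A[0][0] + B[0][1] = -5 + 6 = 1, A[0][1] + B[1][1] = 10 + 5 = 15, A[0][2] + B[2][1] = 2 + -1 = 1) = 1 (attained at k = 0)
  C[0][2] = min over k of (A[0][0] + B[0][2] = -5 + -3 = -8, A[0][1] + B[1][2] = 10 + -4 = 6, A[0][2] + B[2][2] = 2 + 1 = 3) = -8 (attained at k = 0)
  C[1][0] = min over k of (A[1][0] + B[0][0] = -3 + -1 = -4, A[1][1] + B[1][0] = 1 + 0 = 1, A[1][2] + B[2][0] = 9 + -4 = 5) = -4 (attained at k = 0)
  C[1][1] = min over k of (A[1][0] + B[0][1] = -3 + 6 = 3, A[1][1] + B[1][1] = 1 + 5 = 6, A[1][2] + B[2][1] = 9 + -1 = 8) = 3 (attained at k = 0)
  C[1][2] = min over k of (A[1][0] + B[0][2] = -3 + -3 = -6, A[1][1] + B[1][2] = 1 + -4 = -3, A[1][2] + B[2][2] = 9 + 1 = 10) = -6 (attained at k = 0)
  C[2][0] = min over k of (A[2][0] + B[0][0] = 10 + -1 = 9, A[2][1] + B[1][0] = 0 + 0 = 0, A[2][2] + B[2][0] = -2 + -4 = -6) = -6 (attained at k = 2)
  C[2][1] = min over k of (A[2][0] + B[0][1] = 10 + 6 = 16, A[2][1] + B[1][1] = 0 + 5 = 5, A[2][2] + B[2][1] = -2 + -1 = -3) = -3 (attained at k = 2)
  C[2][2] = min over k of (A[2][0] + B[0][2] = 10 + -3 = 7, A[2][1] + B[1][2] = 0 + -4 = -4, A[2][2] + B[2][2] = -2 + 1 = -1) = -4 (attained at k = 1)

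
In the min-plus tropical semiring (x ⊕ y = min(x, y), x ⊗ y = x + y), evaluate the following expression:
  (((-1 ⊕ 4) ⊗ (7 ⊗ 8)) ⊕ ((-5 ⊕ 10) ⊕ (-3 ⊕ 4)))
(((-1 ⊕ 4) ⊗ (7 ⊗ 8)) ⊕ ((-5 ⊕ 10) ⊕ (-3 ⊕ 4))) = -5

Expand innermost to outermost. Recall ⊕ takes the minimum of its arguments and ⊗ takes their sum. Working out the expression (((-1 ⊕ 4) ⊗ (7 ⊗ 8)) ⊕ ((-5 ⊕ 10) ⊕ (-3 ⊕ 4))) gives -5.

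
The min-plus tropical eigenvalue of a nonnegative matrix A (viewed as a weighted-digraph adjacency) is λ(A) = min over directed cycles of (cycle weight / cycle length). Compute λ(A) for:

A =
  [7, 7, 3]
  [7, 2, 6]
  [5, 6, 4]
λ(A) = 2

Enumerate directed cycles and compute their means (weight / length). Sample:
  cycle 0 → 0: weight = 7, length = 1, mean = 7/1 ≈ 7.000
  cycle 1 → 1: weight = 2, length = 1, mean = 2/1 ≈ 2.000
  cycle 2 → 2: weight = 4, length = 1, mean = 4/1 ≈ 4.000
  cycle 0 → 1 → 0: weight = 14, length = 2, mean = 14/2 ≈ 7.000
  cycle 0 → 2 → 0: weight = 8, length = 2, mean = 8/2 ≈ 4.000
  cycle 1 → 0 → 1: weight = 14, length = 2, mean = 14/2 ≈ 7.000
Minimum mean = 2.000, attained e.g. along the cycle 1 → 1 with weight 2 and length 1. So λ(A) = 2/1 = 2.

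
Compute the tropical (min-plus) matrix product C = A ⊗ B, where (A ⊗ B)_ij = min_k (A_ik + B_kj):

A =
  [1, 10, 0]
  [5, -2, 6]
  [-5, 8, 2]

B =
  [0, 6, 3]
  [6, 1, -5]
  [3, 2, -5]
A ⊗ B =
  [1, 2, -5]
  [4, -1, -7]
  [-5, 1, -3]

Apply the min-plus product entry-by-entry:
  C[0][0] = min over k of (A[0][0] + B[0][0] = 1 + 0 = 1, A[0][1] + B[1][0] = 10 + 6 = 16, A[0][2] + B[2][0] = 0 + 3 = 3) = 1 (attained at k = 0)
  C[0][1] = min over k of (A[0][0] + B[0][1] = 1 + 6 = 7, A[0][1] + B[1][1] = 10 + 1 = 11, A[0][2] + B[2][1] = 0 + 2 = 2) = 2 (attained at k = 2)
  C[0][2] = min over k of (A[0][0] + B[0][2] = 1 + 3 = 4, A[0][1] + B[1][2] = 10 + -5 = 5, A[0][2] + B[2][2] = 0 + -5 = -5) = -5 (attained at k = 2)
  C[1][0] = min over k of (A[1][0] + B[0][0] = 5 + 0 = 5, A[1][1] + B[1][0] = -2 + 6 = 4, A[1][2] + B[2][0] = 6 + 3 = 9) = 4 (attained at k = 1)
  C[1][1] = min over k of (A[1][0] + B[0][1] = 5 + 6 = 11, A[1][1] + B[1][1] = -2 + 1 = -1, A[1][2] + B[2][1] = 6 + 2 = 8) = -1 (attained at k = 1)
  C[1][2] = min over k of (A[1][0] + B[0][2] = 5 + 3 = 8, A[1][1] + B[1][2] = -2 + -5 = -7, A[1][2] + B[2][2] = 6 + -5 = 1) = -7 (attained at k = 1)
  C[2][0] = min over k of (A[2][0] + B[0][0] = -5 + 0 = -5, A[2][1] + B[1][0] = 8 + 6 = 14, A[2][2] + B[2][0] = 2 + 3 = 5) = -5 (attained at k = 0)
  C[2][1] = min over k of (A[2][0] + B[0][1] = -5 + 6 = 1, A[2][1] + B[1][1] = 8 + 1 = 9, A[2][2] + B[2][1] = 2 + 2 = 4) = 1 (attained at k = 0)
  C[2][2] = min over k of (A[2][0] + B[0][2] = -5 + 3 = -2, A[2][1] + B[1][2] = 8 + -5 = 3, A[2][2] + B[2][2] = 2 + -5 = -3) = -3 (attained at k = 2)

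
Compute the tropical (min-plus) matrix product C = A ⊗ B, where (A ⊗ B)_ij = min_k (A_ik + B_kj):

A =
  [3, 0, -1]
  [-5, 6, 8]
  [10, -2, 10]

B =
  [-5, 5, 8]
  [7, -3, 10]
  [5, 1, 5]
A ⊗ B =
  [-2, -3, 4]
  [-10, 0, 3]
  [5, -5, 8]

Apply the min-plus product entry-by-entry:
  C[0][0] = min over k of (A[0][0] + B[0][0] = 3 + -5 = -2, A[0][1] + B[1][0] = 0 + 7 = 7, A[0][2] + B[2][0] = -1 + 5 = 4) = -2 (attained at k = 0)
  C[0][1] = min over k of (A[0][0] + B[0][1] = 3 + 5 = 8, A[0][1] + B[1][1] = 0 + -3 = -3, A[0][2] + B[2][1] = -1 + 1 = 0) = -3 (attained at k = 1)
  C[0][2] = min over k of (A[0][0] + B[0][2] = 3 + 8 = 11, A[0][1] + B[1][2] = 0 + 10 = 10, A[0][2] + B[2][2] = -1 + 5 = 4) = 4 (attained at k = 2)
  C[1][0] = min over k of (A[1][0] + B[0][0] = -5 + -5 = -10, A[1][1] + B[1][0] = 6 + 7 = 13, A[1][2] + B[2][0] = 8 + 5 = 13) = -10 (attained at k = 0)
  C[1][1] = min over k of (A[1][0] + B[0][1] = -5 + 5 = 0, A[1][1] + B[1][1] = 6 + -3 = 3, A[1][2] + B[2][1] = 8 + 1 = 9) = 0 (attained at k = 0)
  C[1][2] = min over k of (A[1][0] + B[0][2] = -5 + 8 = 3, A[1][1] + B[1][2] = 6 + 10 = 16, A[1][2] + B[2][2] = 8 + 5 = 13) = 3 (attained at k = 0)
  C[2][0] = min over k of (A[2][0] + B[0][0] = 10 + -5 = 5, A[2][1] + B[1][0] = -2 + 7 = 5, A[2][2] + B[2][0] = 10 + 5 = 15) = 5 (attained at k = 0)
  C[2][1] = min over k of (A[2][0] + B[0][1] = 10 + 5 = 15, A[2][1] + B[1][1] = -2 + -3 = -5, A[2][2] + B[2][1] = 10 + 1 = 11) = -5 (attained at k = 1)
  C[2][2] = min over k of (A[2][0] + B[0][2] = 10 + 8 = 18, A[2][1] + B[1][2] = -2 + 10 = 8, A[2][2] + B[2][2] = 10 + 5 = 15) = 8 (attained at k = 1)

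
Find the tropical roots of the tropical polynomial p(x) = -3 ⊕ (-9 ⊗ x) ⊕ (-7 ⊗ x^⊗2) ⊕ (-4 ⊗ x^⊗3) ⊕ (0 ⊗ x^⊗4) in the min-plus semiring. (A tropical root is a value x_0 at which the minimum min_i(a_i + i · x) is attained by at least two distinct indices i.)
Roots: {-4, -3, -2, 6}

Each tropical root is a break point of the lower envelope of the lines y = a_i + i · x (there are 5 lines, with slopes 0, 1, ..., 4). Only the lines that attain the minimum somewhere contribute to roots; other lines are dominated. Here the surviving (envelope) indices are i = 4, i = 3, i = 2, i = 1, i = 0.
Intersections between consecutive envelope lines give the roots: for adjacent envelope indices i < j the intersection is x = (a_i − a_j) / (j − i). Reading off the sorted break points: {-4, -3, -2, 6}.
Verification: at each break x_0, at least two indices attain the minimum of min_i(a_i + i · x_0).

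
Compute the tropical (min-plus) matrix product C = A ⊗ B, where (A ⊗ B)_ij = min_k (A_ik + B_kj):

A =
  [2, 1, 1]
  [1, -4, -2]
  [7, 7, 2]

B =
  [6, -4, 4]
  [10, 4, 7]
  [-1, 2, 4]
A ⊗ B =
  [0, -2, 5]
  [-3, -3, 2]
  [1, 3, 6]

Apply the min-plus product entry-by-entry:
  C[0][0] = min over k of (A[0][0] + B[0][0] = 2 + 6 = 8, A[0][1] + B[1][0] = 1 + 10 = 11, A[0][2] + B[2][0] = 1 + -1 = 0) = 0 (attained at k = 2)
  C[0][1] = min over k of (A[0][0] + B[0][1] = 2 + -4 = -2, A[0][1] + B[1][1] = 1 + 4 = 5, A[0][2] + B[2][1] = 1 + 2 = 3) = -2 (attained at k = 0)
  C[0][2] = min over k of (A[0][0] + B[0][2] = 2 + 4 = 6, A[0][1] + B[1][2] = 1 + 7 = 8, A[0][2] + B[2][2] = 1 + 4 = 5) = 5 (attained at k = 2)
  C[1][0] = min over k of (A[1][0] + B[0][0] = 1 + 6 = 7, A[1][1] + B[1][0] = -4 + 10 = 6, A[1][2] + B[2][0] = -2 + -1 = -3) = -3 (attained at k = 2)
  C[1][1] = min over k of (A[1][0] + B[0][1] = 1 + -4 = -3, A[1][1] + B[1][1] = -4 + 4 = 0, A[1][2] + B[2][1] = -2 + 2 = 0) = -3 (attained at k = 0)
  C[1][2] = min over k of (A[1][0] + B[0][2] = 1 + 4 = 5, A[1][1] + B[1][2] = -4 + 7 = 3, A[1][2] + B[2][2] = -2 + 4 = 2) = 2 (attained at k = 2)
  C[2][0] = min over k of (A[2][0] + B[0][0] = 7 + 6 = 13, A[2][1] + B[1][0] = 7 + 10 = 17, A[2][2] + B[2][0] = 2 + -1 = 1) = 1 (attained at k = 2)
  C[2][1] = min over k of (A[2][0] + B[0][1] = 7 + -4 = 3, A[2][1] + B[1][1] = 7 + 4 = 11, A[2][2] + B[2][1] = 2 + 2 = 4) = 3 (attained at k = 0)
  C[2][2] = min over k of (A[2][0] + B[0][2] = 7 + 4 = 11, A[2][1] + B[1][2] = 7 + 7 = 14, A[2][2] + B[2][2] = 2 + 4 = 6) = 6 (attained at k = 2)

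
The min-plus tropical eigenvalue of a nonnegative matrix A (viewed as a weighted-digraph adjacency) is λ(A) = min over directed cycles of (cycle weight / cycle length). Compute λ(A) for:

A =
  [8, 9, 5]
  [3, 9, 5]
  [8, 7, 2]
λ(A) = 2

Enumerate directed cycles and compute their means (weight / length). Sample:
  cycle 0 → 0: weight = 8, length = 1, mean = 8/1 ≈ 8.000
  cycle 1 → 1: weight = 9, length = 1, mean = 9/1 ≈ 9.000
  cycle 2 → 2: weight = 2, length = 1, mean = 2/1 ≈ 2.000
  cycle 0 → 1 → 0: weight = 12, length = 2, mean = 12/2 ≈ 6.000
  cycle 0 → 2 → 0: weight = 13, length = 2, mean = 13/2 ≈ 6.500
  cycle 1 → 0 → 1: weight = 12, length = 2, mean = 12/2 ≈ 6.000
Minimum mean = 2.000, attained e.g. along the cycle 2 → 2 with weight 2 and length 1. So λ(A) = 2/1 = 2.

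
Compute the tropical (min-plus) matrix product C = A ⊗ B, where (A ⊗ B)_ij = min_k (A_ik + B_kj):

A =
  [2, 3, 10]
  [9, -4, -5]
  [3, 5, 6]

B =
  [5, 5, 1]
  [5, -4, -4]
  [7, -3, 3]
A ⊗ B =
  [7, -1, -1]
  [1, -8, -8]
  [8, 1, 1]

Apply the min-plus product entry-by-entry:
  C[0][0] = min over k of (A[0][0] + B[0][0] = 2 + 5 = 7, A[0][1] + B[1][0] = 3 + 5 = 8, A[0][2] + B[2][0] = 10 + 7 = 17) = 7 (attained at k = 0)
  C[0][1] = min over k of (A[0][0] + B[0][1] = 2 + 5 = 7, A[0][1] + B[1][1] = 3 + -4 = -1, A[0][2] + B[2][1] = 10 + -3 = 7) = -1 (attained at k = 1)
  C[0][2] = min over k of (A[0][0] + B[0][2] = 2 + 1 = 3, A[0][1] + B[1][2] = 3 + -4 = -1, A[0][2] + B[2][2] = 10 + 3 = 13) = -1 (attained at k = 1)
  C[1][0] = min over k of (A[1][0] + B[0][0] = 9 + 5 = 14, A[1][1] + B[1][0] = -4 + 5 = 1, A[1][2] + B[2][0] = -5 + 7 = 2) = 1 (attained at k = 1)
  C[1][1] = min over k of (A[1][0] + B[0][1] = 9 + 5 = 14, A[1][1] + B[1][1] = -4 + -4 = -8, A[1][2] + B[2][1] = -5 + -3 = -8) = -8 (attained at k = 1)
  C[1][2] = min over k of (A[1][0] + B[0][2] = 9 + 1 = 10, A[1][1] + B[1][2] = -4 + -4 = -8, A[1][2] + B[2][2] = -5 + 3 = -2) = -8 (attained at k = 1)
  C[2][0] = min over k of (A[2][0] + B[0][0] = 3 + 5 = 8, A[2][1] + B[1][0] = 5 + 5 = 10, A[2][2] + B[2][0] = 6 + 7 = 13) = 8 (attained at k = 0)
  C[2][1] = min over k of (A[2][0] + B[0][1] = 3 + 5 = 8, A[2][1] + B[1][1] = 5 + -4 = 1, A[2][2] + B[2][1] = 6 + -3 = 3) = 1 (attained at k = 1)
  C[2][2] = min over k of (A[2][0] + B[0][2] = 3 + 1 = 4, A[2][1] + B[1][2] = 5 + -4 = 1, A[2][2] + B[2][2] = 6 + 3 = 9) = 1 (attained at k = 1)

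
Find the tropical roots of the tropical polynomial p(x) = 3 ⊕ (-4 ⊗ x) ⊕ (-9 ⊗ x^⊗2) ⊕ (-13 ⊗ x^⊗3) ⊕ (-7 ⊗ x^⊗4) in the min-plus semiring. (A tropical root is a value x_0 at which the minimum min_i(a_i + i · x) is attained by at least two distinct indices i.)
Roots: {-6, 4, 5, 7}

Each tropical root is a break point of the lower envelope of the lines y = a_i + i · x (there are 5 lines, with slopes 0, 1, ..., 4). Only the lines that attain the minimum somewhere contribute to roots; other lines are dominated. Here the surviving (envelope) indices are i = 4, i = 3, i = 2, i = 1, i = 0.
Intersections between consecutive envelope lines give the roots: for adjacent envelope indices i < j the intersection is x = (a_i − a_j) / (j − i). Reading off the sorted break points: {-6, 4, 5, 7}.
Verification: at each break x_0, at least two indices attain the minimum of min_i(a_i + i · x_0).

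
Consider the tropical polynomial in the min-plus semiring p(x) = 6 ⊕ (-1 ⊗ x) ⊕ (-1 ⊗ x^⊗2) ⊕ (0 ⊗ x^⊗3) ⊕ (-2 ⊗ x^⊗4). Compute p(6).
p(6) = 5

A tropical monomial a ⊗ x^⊗i evaluates to a + i · x. Evaluating each term at x = 6:
  Term 0 contributes 6 + 0 · 6 = 6
  Term 1 contributes -1 + 1 · 6 = 5
  Term 2 contributes -1 + 2 · 6 = 11
  Term 3 contributes 0 + 3 · 6 = 18
  Term 4 contributes -2 + 4 · 6 = 22
p(6) = ⊕ of these = min[6, 5, 11, 18, 22] = 5.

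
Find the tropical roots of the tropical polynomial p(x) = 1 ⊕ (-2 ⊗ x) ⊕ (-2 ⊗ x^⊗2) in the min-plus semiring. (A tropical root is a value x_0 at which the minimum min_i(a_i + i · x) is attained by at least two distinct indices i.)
Roots: {0, 3}

Each tropical root is a break point of the lower envelope of the lines y = a_i + i · x (there are 3 lines, with slopes 0, 1, ..., 2). Only the lines that attain the minimum somewhere contribute to roots; other lines are dominated. Here the surviving (envelope) indices are i = 2, i = 1, i = 0.
Intersections between consecutive envelope lines give the roots: for adjacent envelope indices i < j the intersection is x = (a_i − a_j) / (j − i). Reading off the sorted break points: {0, 3}.
Verification: at each break x_0, at least two indices attain the minimum of min_i(a_i + i · x_0).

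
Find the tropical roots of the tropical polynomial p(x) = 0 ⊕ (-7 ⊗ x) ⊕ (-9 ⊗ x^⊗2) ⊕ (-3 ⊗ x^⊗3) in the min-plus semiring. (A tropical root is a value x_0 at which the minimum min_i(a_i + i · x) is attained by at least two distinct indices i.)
Roots: {-6, 2, 7}

Each tropical root is a break point of the lower envelope of the lines y = a_i + i · x (there are 4 lines, with slopes 0, 1, ..., 3). Only the lines that attain the minimum somewhere contribute to roots; other lines are dominated. Here the surviving (envelope) indices are i = 3, i = 2, i = 1, i = 0.
Intersections between consecutive envelope lines give the roots: for adjacent envelope indices i < j the intersection is x = (a_i − a_j) / (j − i). Reading off the sorted break points: {-6, 2, 7}.
Verification: at each break x_0, at least two indices attain the minimum of min_i(a_i + i · x_0).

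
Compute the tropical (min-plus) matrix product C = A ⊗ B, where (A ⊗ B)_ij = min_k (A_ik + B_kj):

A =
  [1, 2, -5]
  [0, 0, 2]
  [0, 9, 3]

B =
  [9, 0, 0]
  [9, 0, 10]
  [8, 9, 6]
A ⊗ B =
  [3, 1, 1]
  [9, 0, 0]
  [9, 0, 0]

Apply the min-plus product entry-by-entry:
  C[0][0] = min over k of (A[0][0] + B[0][0] = 1 + 9 = 10, A[0][1] + B[1][0] = 2 + 9 = 11, A[0][2] + B[2][0] = -5 + 8 = 3) = 3 (attained at k = 2)
  C[0][1] = min over k of (A[0][0] + B[0][1] = 1 + 0 = 1, A[0][1] + B[1][1] = 2 + 0 = 2, A[0][2] + B[2][1] = -5 + 9 = 4) = 1 (attained at k = 0)
  C[0][2] = min over k of (A[0][0] + B[0][2] = 1 + 0 = 1, A[0][1] + B[1][2] = 2 + 10 = 12, A[0][2] + B[2][2] = -5 + 6 = 1) = 1 (attained at k = 0)
  C[1][0] = min over k of (A[1][0] + B[0][0] = 0 + 9 = 9, A[1][1] + B[1][0] = 0 + 9 = 9, A[1][2] + B[2][0] = 2 + 8 = 10) = 9 (attained at k = 0)
  C[1][1] = min over k of (A[1][0] + B[0][1] = 0 + 0 = 0, A[1][1] + B[1][1] = 0 + 0 = 0, A[1][2] + B[2][1] = 2 + 9 = 11) = 0 (attained at k = 0)
  C[1][2] = min over k of (A[1][0] + B[0][2] = 0 + 0 = 0, A[1][1] + B[1][2] = 0 + 10 = 10, A[1][2] + B[2][2] = 2 + 6 = 8) = 0 (attained at k = 0)
  C[2][0] = min over k of (A[2][0] + B[0][0] = 0 + 9 = 9, A[2][1] + B[1][0] = 9 + 9 = 18, A[2][2] + B[2][0] = 3 + 8 = 11) = 9 (attained at k = 0)
  C[2][1] = min over k of (A[2][0] + B[0][1] = 0 + 0 = 0, A[2][1] + B[1][1] = 9 + 0 = 9, A[2][2] + B[2][1] = 3 + 9 = 12) = 0 (attained at k = 0)
  C[2][2] = min over k of (A[2][0] + B[0][2] = 0 + 0 = 0, A[2][1] + B[1][2] = 9 + 10 = 19, A[2][2] + B[2][2] = 3 + 6 = 9) = 0 (attained at k = 0)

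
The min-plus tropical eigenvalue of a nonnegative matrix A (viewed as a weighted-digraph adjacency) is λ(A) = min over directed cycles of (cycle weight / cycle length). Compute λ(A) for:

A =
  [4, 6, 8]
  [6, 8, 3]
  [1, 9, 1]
λ(A) = 1

Enumerate directed cycles and compute their means (weight / length). Sample:
  cycle 0 → 0: weight = 4, length = 1, mean = 4/1 ≈ 4.000
  cycle 1 → 1: weight = 8, length = 1, mean = 8/1 ≈ 8.000
  cycle 2 → 2: weight = 1, length = 1, mean = 1/1 ≈ 1.000
  cycle 0 → 1 → 0: weight = 12, length = 2, mean = 12/2 ≈ 6.000
  cycle 0 → 2 → 0: weight = 9, length = 2, mean = 9/2 ≈ 4.500
  cycle 1 → 0 → 1: weight = 12, length = 2, mean = 12/2 ≈ 6.000
Minimum mean = 1.000, attained e.g. along the cycle 2 → 2 with weight 1 and length 1. So λ(A) = 1/1 = 1.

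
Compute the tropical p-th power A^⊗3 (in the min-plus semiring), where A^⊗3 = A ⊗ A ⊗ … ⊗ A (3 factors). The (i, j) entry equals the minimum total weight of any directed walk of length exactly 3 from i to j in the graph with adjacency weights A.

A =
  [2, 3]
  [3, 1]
A^⊗3 =
  [6, 5]
  [5, 3]

Each entry (A^⊗3)_ij equals the minimum over all length-3 walks i = v_0 → v_1 → … → v_3 = j of Σ_t A[v_t][v_{t+1}]. For example, for (i, j) = (0, 1) we minimise over 4 possible intermediate vertex sequences; the minimum is 5, attained along the walk 0 → 1 → 1 → 1.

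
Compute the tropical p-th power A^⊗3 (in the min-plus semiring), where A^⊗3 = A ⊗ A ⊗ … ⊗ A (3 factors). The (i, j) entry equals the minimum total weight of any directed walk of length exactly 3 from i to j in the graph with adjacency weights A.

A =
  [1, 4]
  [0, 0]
A^⊗3 =
  [3, 4]
  [0, 0]

Each entry (A^⊗3)_ij equals the minimum over all length-3 walks i = v_0 → v_1 → … → v_3 = j of Σ_t A[v_t][v_{t+1}]. For example, for (i, j) = (0, 1) we minimise over 4 possible intermediate vertex sequences; the minimum is 4, attained along the walk 0 → 1 → 1 → 1.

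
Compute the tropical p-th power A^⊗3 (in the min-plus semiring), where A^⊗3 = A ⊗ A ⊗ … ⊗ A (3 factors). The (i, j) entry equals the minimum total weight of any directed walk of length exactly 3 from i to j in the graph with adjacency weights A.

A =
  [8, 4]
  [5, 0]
A^⊗3 =
  [9, 4]
  [5, 0]

Each entry (A^⊗3)_ij equals the minimum over all length-3 walks i = v_0 → v_1 → … → v_3 = j of Σ_t A[v_t][v_{t+1}]. For example, for (i, j) = (0, 1) we minimise over 4 possible intermediate vertex sequences; the minimum is 4, attained along the walk 0 → 1 → 1 → 1.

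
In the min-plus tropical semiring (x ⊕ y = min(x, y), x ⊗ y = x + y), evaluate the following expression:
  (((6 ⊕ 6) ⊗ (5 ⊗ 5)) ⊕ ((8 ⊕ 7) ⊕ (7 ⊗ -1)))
(((6 ⊕ 6) ⊗ (5 ⊗ 5)) ⊕ ((8 ⊕ 7) ⊕ (7 ⊗ -1))) = 6

Expand innermost to outermost. Recall ⊕ takes the minimum of its arguments and ⊗ takes their sum. Working out the expression (((6 ⊕ 6) ⊗ (5 ⊗ 5)) ⊕ ((8 ⊕ 7) ⊕ (7 ⊗ -1))) gives 6.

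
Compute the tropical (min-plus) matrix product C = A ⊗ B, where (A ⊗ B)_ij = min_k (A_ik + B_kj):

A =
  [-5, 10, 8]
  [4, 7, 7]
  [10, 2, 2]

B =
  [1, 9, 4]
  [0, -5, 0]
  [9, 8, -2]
A ⊗ B =
  [-4, 4, -1]
  [5, 2, 5]
  [2, -3, 0]

Apply the min-plus product entry-by-entry:
  C[0][0] = min over k of (A[0][0] + B[0][0] = -5 + 1 = -4, A[0][1] + B[1][0] = 10 + 0 = 10, A[0][2] + B[2][0] = 8 + 9 = 17) = -4 (attained at k = 0)
  C[0][1] = min over k of (A[0][0] + B[0][1] = -5 + 9 = 4, A[0][1] + B[1][1] = 10 + -5 = 5, A[0][2] + B[2][1] = 8 + 8 = 16) = 4 (attained at k = 0)
  C[0][2] = min over k of (A[0][0] + B[0][2] = -5 + 4 = -1, A[0][1] + B[1][2] = 10 + 0 = 10, A[0][2] + B[2][2] = 8 + -2 = 6) = -1 (attained at k = 0)
  C[1][0] = min over k of (A[1][0] + B[0][0] = 4 + 1 = 5, A[1][1] + B[1][0] = 7 + 0 = 7, A[1][2] + B[2][0] = 7 + 9 = 16) = 5 (attained at k = 0)
  C[1][1] = min over k of (A[1][0] + B[0][1] = 4 + 9 = 13, A[1][1] + B[1][1] = 7 + -5 = 2, A[1][2] + B[2][1] = 7 + 8 = 15) = 2 (attained at k = 1)
  C[1][2] = min over k of (A[1][0] + B[0][2] = 4 + 4 = 8, A[1][1] + B[1][2] = 7 + 0 = 7, A[1][2] + B[2][2] = 7 + -2 = 5) = 5 (attained at k = 2)
  C[2][0] = min over k of (A[2][0] + B[0][0] = 10 + 1 = 11, A[2][1] + B[1][0] = 2 + 0 = 2, A[2][2] + B[2][0] = 2 + 9 = 11) = 2 (attained at k = 1)
  C[2][1] = min over k of (A[2][0] + B[0][1] = 10 + 9 = 19, A[2][1] + B[1][1] = 2 + -5 = -3, A[2][2] + B[2][1] = 2 + 8 = 10) = -3 (attained at k = 1)
  C[2][2] = min over k of (A[2][0] + B[0][2] = 10 + 4 = 14, A[2][1] + B[1][2] = 2 + 0 = 2, A[2][2] + B[2][2] = 2 + -2 = 0) = 0 (attained at k = 2)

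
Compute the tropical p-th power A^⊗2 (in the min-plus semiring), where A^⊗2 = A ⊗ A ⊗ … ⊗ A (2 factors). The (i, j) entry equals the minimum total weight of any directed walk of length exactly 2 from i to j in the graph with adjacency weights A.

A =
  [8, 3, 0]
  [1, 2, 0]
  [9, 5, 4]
A^⊗2 =
  [4, 5, 3]
  [3, 4, 1]
  [6, 7, 5]

Each entry (A^⊗2)_ij equals the minimum over all length-2 walks i = v_0 → v_1 → … → v_2 = j of Σ_t A[v_t][v_{t+1}]. For example, for (i, j) = (0, 2) we minimise over 3 possible intermediate vertex sequences; the minimum is 3, attained along the walk 0 → 1 → 2.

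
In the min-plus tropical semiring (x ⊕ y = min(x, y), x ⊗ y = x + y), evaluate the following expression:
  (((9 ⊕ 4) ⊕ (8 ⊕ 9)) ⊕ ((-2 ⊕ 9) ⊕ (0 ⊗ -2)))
(((9 ⊕ 4) ⊕ (8 ⊕ 9)) ⊕ ((-2 ⊕ 9) ⊕ (0 ⊗ -2))) = -2

Expand innermost to outermost. Recall ⊕ takes the minimum of its arguments and ⊗ takes their sum. Working out the expression (((9 ⊕ 4) ⊕ (8 ⊕ 9)) ⊕ ((-2 ⊕ 9) ⊕ (0 ⊗ -2))) gives -2.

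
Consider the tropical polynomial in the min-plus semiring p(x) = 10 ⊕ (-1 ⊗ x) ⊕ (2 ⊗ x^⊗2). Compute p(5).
p(5) = 4

A tropical monomial a ⊗ x^⊗i evaluates to a + i · x. Evaluating each term at x = 5:
  Term 0 contributes 10 + 0 · 5 = 10
  Term 1 contributes -1 + 1 · 5 = 4
  Term 2 contributes 2 + 2 · 5 = 12
p(5) = ⊕ of these = min[10, 4, 12] = 4.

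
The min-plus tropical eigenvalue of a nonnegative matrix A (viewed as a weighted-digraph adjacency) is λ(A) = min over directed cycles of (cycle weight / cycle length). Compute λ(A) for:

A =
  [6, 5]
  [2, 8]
λ(A) = 7/2

Enumerate directed cycles and compute their means (weight / length). Sample:
  cycle 0 → 0: weight = 6, length = 1, mean = 6/1 ≈ 6.000
  cycle 1 → 1: weight = 8, length = 1, mean = 8/1 ≈ 8.000
  cycle 0 → 1 → 0: weight = 7, length = 2, mean = 7/2 ≈ 3.500
  cycle 1 → 0 → 1: weight = 7, length = 2, mean = 7/2 ≈ 3.500
Minimum mean = 3.500, attained e.g. along the cycle 0 → 1 → 0 with weight 7 and length 2. So λ(A) = 7/2 = 7/2.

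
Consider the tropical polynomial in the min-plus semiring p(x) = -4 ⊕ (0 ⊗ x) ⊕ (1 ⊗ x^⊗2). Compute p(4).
p(4) = -4

A tropical monomial a ⊗ x^⊗i evaluates to a + i · x. Evaluating each term at x = 4:
  Term 0 contributes -4 + 0 · 4 = -4
  Term 1 contributes 0 + 1 · 4 = 4
  Term 2 contributes 1 + 2 · 4 = 9
p(4) = ⊕ of these = min[-4, 4, 9] = -4.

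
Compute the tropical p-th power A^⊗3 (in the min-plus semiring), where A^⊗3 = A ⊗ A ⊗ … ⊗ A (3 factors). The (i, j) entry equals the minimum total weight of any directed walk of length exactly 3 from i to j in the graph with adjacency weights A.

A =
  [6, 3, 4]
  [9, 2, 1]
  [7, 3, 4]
A^⊗3 =
  [11, 7, 6]
  [10, 6, 5]
  [11, 7, 6]

Each entry (A^⊗3)_ij equals the minimum over all length-3 walks i = v_0 → v_1 → … → v_3 = j of Σ_t A[v_t][v_{t+1}]. For example, for (i, j) = (0, 2) we minimise over 9 possible intermediate vertex sequences; the minimum is 6, attained along the walk 0 → 1 → 1 → 2.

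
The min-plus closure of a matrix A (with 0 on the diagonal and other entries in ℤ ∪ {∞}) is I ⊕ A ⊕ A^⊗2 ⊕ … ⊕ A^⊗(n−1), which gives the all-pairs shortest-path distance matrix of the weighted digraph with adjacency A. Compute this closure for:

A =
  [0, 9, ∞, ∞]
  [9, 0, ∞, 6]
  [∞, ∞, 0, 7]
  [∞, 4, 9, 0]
Closure =
  [0, 9, 24, 15]
  [9, 0, 15, 6]
  [20, 11, 0, 7]
  [13, 4, 9, 0]

This is the Floyd-Warshall all-pairs shortest-path computation. For each intermediate vertex k = 0, 1, …, 3, update dist[i][j] ← min(dist[i][j], dist[i][k] + dist[k][j]). The final matrix gives, for each (i, j), the minimum total weight of any directed path from i to j (possibly empty when i = j).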